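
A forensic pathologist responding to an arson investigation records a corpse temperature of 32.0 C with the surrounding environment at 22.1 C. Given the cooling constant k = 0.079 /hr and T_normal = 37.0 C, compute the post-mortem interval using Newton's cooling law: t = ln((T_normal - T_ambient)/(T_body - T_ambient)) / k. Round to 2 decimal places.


Using Newton's law of cooling:
t = ln((T_normal - T_ambient) / (T_body - T_ambient)) / k
T_normal - T_ambient = 14.9
T_body - T_ambient = 9.9
Ratio = 1.505051
ln(ratio) = 0.408827
t = 0.408827 / 0.079 = 5.18 hours

5.18


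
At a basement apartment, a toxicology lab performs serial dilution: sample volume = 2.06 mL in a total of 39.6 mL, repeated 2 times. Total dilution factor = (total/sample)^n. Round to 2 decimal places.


Dilution factor calculation:
Single dilution = V_total / V_sample = 39.6 / 2.06 ≈ 19.223301
Number of dilutions = 2
Total DF = (39.6 / 2.06)^2 (full precision, rounded at the end) = 369.54

369.54


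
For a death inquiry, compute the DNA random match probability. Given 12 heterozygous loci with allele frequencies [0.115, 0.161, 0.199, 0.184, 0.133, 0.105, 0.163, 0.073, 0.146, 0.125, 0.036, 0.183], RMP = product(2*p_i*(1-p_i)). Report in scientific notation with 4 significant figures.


Computing RMP for 12 loci:
Locus 1: 2 * 0.115 * 0.885 = 0.20355
Locus 2: 2 * 0.161 * 0.839 = 0.270158
Locus 3: 2 * 0.199 * 0.801 = 0.318798
Locus 4: 2 * 0.184 * 0.816 = 0.300288
Locus 5: 2 * 0.133 * 0.867 = 0.230622
Locus 6: 2 * 0.105 * 0.895 = 0.18795
Locus 7: 2 * 0.163 * 0.837 = 0.272862
Locus 8: 2 * 0.073 * 0.927 = 0.135342
Locus 9: 2 * 0.146 * 0.854 = 0.249368
Locus 10: 2 * 0.125 * 0.875 = 0.21875
Locus 11: 2 * 0.036 * 0.964 = 0.069408
Locus 12: 2 * 0.183 * 0.817 = 0.299022
RMP = 9.540e-09

9.540e-09


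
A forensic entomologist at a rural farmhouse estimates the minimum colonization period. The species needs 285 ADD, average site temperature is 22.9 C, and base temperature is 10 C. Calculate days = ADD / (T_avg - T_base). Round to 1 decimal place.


Insect development time:
Effective temperature = avg_temp - T_base = 22.9 - 10 = 12.9 C
Days = ADD / effective_temp = 285 / 12.9 = 22.1 days

22.1


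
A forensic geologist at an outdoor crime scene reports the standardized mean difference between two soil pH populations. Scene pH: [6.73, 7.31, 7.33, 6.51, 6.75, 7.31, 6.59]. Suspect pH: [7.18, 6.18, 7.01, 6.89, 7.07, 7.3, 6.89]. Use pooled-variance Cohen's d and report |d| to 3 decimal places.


Pooled-variance Cohen's d for soil pH comparison:
Scene mean = 48.53 / 7 = 6.932857
Suspect mean = 48.52 / 7 = 6.931429
Scene sample variance s_s^2 = 0.135524
Suspect sample variance s_c^2 = 0.131848
Pooled variance = ((n_s-1)*s_s^2 + (n_c-1)*s_c^2) / (n_s + n_c - 2) = 0.133686
Pooled SD = sqrt(0.133686) = 0.365631
Mean difference = 0.001429
|d| = |0.001429| / 0.365631 = 0.004

0.004


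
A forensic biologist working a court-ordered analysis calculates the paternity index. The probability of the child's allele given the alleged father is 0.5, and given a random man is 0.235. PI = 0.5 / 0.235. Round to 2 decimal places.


Paternity Index calculation:
PI = P(allele|father) / P(allele|random)
PI = 0.5 / 0.235
PI = 2.13

2.13


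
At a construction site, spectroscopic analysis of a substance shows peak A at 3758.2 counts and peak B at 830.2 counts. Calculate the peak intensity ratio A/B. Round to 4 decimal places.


Spectral peak ratio:
Peak A = 3758.2 counts
Peak B = 830.2 counts
Ratio = 3758.2 / 830.2 = 4.5269

4.5269


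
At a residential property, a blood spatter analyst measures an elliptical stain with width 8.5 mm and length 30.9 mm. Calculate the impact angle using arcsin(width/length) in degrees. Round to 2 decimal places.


Blood spatter impact angle calculation:
width / length = 8.5 / 30.9 = 0.275081
angle = arcsin(0.275081)
angle = 15.97 degrees

15.97


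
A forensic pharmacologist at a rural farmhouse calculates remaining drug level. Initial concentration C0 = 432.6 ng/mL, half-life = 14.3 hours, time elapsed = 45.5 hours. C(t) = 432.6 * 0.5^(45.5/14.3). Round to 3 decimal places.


Drug concentration decay:
Number of half-lives = t / t_half = 45.5 / 14.3 = 3.181818
Decay factor = 0.5^3.181818 = 0.11019892
C(t) = 432.6 * 0.11019892 = 47.672 ng/mL

47.672


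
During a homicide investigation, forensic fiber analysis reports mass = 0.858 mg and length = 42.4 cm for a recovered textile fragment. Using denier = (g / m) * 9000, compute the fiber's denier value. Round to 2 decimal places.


Denier calculation:
Mass in grams = 0.858 mg / 1000 = 0.000858 g
Length in meters = 42.4 cm / 100 = 0.424 m
Linear density = mass / length = 0.000858 / 0.424 = 0.00202358 g/m
Denier = (g/m) * 9000 = 0.00202358 * 9000 = 18.21

18.21


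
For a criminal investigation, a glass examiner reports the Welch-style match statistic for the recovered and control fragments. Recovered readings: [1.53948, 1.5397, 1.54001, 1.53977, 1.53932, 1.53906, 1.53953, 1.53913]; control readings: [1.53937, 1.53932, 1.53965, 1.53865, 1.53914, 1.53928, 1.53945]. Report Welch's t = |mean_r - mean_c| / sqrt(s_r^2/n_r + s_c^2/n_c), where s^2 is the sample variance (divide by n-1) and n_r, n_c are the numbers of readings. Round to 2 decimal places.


Welch's t-criterion for glass RI comparison:
Recovered mean = sum / n_r = 12.316 / 8 = 1.5395
Control mean = sum / n_c = 10.77486 / 7 = 1.5392657
Recovered sample variance s_r^2 = 1.05314e-07
Control sample variance s_c^2 = 9.84286e-08
Welch SE (unpooled) = sqrt(s_r^2/n_r + s_c^2/n_c) = sqrt(1.31643e-08 + 1.40612e-08) = sqrt(2.72255e-08) = 0.000165002
|mean_r - mean_c| = 0.000234286
t = 0.000234286 / 0.000165002 = 1.42

1.42


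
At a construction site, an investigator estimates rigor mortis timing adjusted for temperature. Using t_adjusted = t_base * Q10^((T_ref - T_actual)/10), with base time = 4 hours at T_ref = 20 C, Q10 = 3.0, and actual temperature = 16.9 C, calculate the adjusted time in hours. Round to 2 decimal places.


Rigor mortis time adjustment:
Exponent = (T_ref - T_actual) / 10 = (20 - 16.9) / 10 = 0.31
Q10 factor = 3.0^0.31 = 1.40575
t_adjusted = 4 * 1.40575 = 5.62 hours

5.62


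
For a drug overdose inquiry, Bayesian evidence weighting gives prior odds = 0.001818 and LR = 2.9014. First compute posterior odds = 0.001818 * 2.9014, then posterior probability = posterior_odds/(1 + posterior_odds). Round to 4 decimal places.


Bayesian evidence evaluation:
Posterior odds = prior_odds * LR = 0.001818 * 2.9014 = 0.005274745
Posterior probability = posterior_odds / (1 + posterior_odds)
= 0.005274745 / (1 + 0.005274745)
= 0.005274745 / 1.005274745
= 0.0052

0.0052


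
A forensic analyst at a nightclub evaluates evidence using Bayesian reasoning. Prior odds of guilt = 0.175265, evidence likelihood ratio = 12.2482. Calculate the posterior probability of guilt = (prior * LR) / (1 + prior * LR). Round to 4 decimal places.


Bayesian evidence evaluation:
Posterior odds = prior_odds * LR = 0.175265 * 12.2482 = 2.146681
Posterior probability = posterior_odds / (1 + posterior_odds)
= 2.146681 / (1 + 2.146681)
= 2.146681 / 3.146681
= 0.6822

0.6822


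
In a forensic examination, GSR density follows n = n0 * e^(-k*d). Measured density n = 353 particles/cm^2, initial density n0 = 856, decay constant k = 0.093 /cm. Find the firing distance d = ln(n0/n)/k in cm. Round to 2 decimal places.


GSR distance calculation:
n0/n = 856 / 353 = 2.424929
ln(n0/n) = 0.885802
d = 0.885802 / 0.093 = 9.52 cm

9.52


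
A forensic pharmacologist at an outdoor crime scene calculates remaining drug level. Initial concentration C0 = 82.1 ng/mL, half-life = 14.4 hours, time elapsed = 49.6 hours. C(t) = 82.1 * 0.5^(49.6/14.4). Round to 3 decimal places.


Drug concentration decay:
Number of half-lives = t / t_half = 49.6 / 14.4 = 3.444444
Decay factor = 0.5^3.444444 = 0.09185843
C(t) = 82.1 * 0.09185843 = 7.542 ng/mL

7.542


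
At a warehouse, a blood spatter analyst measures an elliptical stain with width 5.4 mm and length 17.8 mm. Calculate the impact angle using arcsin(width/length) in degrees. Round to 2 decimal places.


Blood spatter impact angle calculation:
width / length = 5.4 / 17.8 = 0.303371
angle = arcsin(0.303371)
angle = 17.66 degrees

17.66


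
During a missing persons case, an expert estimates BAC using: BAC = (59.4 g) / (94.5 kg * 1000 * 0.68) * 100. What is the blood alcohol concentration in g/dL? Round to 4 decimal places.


Applying the Widmark formula:
BAC = (dose_g / (body_wt * 1000 * r)) * 100
Denominator = 94.5 * 1000 * 0.68 = 64260
BAC = (59.4 / 64260) * 100
BAC = 0.0924 g/dL

0.0924


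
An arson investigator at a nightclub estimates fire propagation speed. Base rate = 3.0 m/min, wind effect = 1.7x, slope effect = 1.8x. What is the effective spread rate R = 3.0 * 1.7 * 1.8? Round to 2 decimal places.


Fire spread rate calculation:
R = R0 * wind_factor * slope_factor
= 3.0 * 1.7 * 1.8
= 5.1 * 1.8
= 9.18 m/min

9.18


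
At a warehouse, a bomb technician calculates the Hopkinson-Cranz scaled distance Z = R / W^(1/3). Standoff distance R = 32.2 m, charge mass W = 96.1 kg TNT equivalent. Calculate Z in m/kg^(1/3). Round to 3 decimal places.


Scaled distance calculation:
W^(1/3) = 96.1^(1/3) = 4.580446
Z = R / W^(1/3) = 32.2 / 4.580446
Z = 7.030 m/kg^(1/3)

7.030


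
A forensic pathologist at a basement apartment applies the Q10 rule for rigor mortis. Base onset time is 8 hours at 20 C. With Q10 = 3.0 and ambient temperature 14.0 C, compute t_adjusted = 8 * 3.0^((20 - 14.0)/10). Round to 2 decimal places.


Rigor mortis time adjustment:
Exponent = (T_ref - T_actual) / 10 = (20 - 14.0) / 10 = 0.6
Q10 factor = 3.0^0.6 = 1.93318
t_adjusted = 8 * 1.93318 = 15.47 hours

15.47


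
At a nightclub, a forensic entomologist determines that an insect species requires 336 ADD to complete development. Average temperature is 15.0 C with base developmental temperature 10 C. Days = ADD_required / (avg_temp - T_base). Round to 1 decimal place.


Insect development time:
Effective temperature = avg_temp - T_base = 15.0 - 10 = 5.0 C
Days = ADD / effective_temp = 336 / 5.0 = 67.2 days

67.2


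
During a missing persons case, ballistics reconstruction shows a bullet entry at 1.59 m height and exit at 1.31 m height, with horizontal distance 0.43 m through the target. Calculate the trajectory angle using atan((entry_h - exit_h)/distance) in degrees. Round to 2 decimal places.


Bullet trajectory angle:
Height difference = 1.59 - 1.31 = 0.28 m
angle = atan(0.28 / 0.43)
angle = atan(0.651163)
angle = 33.07 degrees

33.07


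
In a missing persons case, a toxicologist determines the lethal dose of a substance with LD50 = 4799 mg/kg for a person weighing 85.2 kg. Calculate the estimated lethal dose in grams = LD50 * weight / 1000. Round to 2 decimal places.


Lethal dose calculation:
Lethal dose = LD50 * body_weight / 1000
= 4799 * 85.2 / 1000
= 408874.8 / 1000
= 408.87 g

408.87


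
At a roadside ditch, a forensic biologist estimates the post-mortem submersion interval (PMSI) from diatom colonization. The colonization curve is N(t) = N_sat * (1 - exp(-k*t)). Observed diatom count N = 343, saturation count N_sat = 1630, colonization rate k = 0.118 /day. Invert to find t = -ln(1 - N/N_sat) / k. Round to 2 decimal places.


PMSI from diatom colonization curve:
N / N_sat = 343 / 1630 = 0.210429
1 - N/N_sat = 0.789571
ln(1 - N/N_sat) = -0.236266
t = -ln(1 - N/N_sat) / k = -(-0.236266) / 0.118 = 2.00 days

2.00


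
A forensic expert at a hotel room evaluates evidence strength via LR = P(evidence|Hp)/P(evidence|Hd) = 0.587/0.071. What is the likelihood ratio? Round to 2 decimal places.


Likelihood ratio calculation:
LR = P(E|Hp) / P(E|Hd)
LR = 0.587 / 0.071
LR = 8.27

8.27


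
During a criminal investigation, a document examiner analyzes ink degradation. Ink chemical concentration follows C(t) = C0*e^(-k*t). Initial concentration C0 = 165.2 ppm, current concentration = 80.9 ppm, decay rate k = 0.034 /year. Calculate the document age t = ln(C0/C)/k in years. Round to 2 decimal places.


Document age estimation:
C0/C = 165.2 / 80.9 = 2.042027
ln(C0/C) = 0.713943
t = 0.713943 / 0.034 = 21.00 years

21.00


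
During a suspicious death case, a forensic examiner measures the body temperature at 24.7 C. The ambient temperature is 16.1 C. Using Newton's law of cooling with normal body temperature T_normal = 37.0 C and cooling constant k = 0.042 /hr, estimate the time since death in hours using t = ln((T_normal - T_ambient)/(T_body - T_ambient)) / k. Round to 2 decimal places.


Using Newton's law of cooling:
t = ln((T_normal - T_ambient) / (T_body - T_ambient)) / k
T_normal - T_ambient = 20.9
T_body - T_ambient = 8.6
Ratio = 2.430233
ln(ratio) = 0.887987
t = 0.887987 / 0.042 = 21.14 hours

21.14


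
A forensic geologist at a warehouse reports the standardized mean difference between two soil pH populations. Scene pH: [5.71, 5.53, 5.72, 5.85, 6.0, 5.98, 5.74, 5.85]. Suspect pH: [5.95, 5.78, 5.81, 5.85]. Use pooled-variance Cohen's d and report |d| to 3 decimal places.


Pooled-variance Cohen's d for soil pH comparison:
Scene mean = 46.38 / 8 = 5.7975
Suspect mean = 23.39 / 4 = 5.8475
Scene sample variance s_s^2 = 0.02405
Suspect sample variance s_c^2 = 0.005492
Pooled variance = ((n_s-1)*s_s^2 + (n_c-1)*s_c^2) / (n_s + n_c - 2) = 0.018483
Pooled SD = sqrt(0.018483) = 0.135952
Mean difference = -0.05
|d| = |-0.05| / 0.135952 = 0.368

0.368


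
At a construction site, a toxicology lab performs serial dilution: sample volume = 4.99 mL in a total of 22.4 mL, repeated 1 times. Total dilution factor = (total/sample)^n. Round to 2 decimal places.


Dilution factor calculation:
Single dilution = V_total / V_sample = 22.4 / 4.99 ≈ 4.488978
Number of dilutions = 1
Total DF = (22.4 / 4.99)^1 (full precision, rounded at the end) = 4.49

4.49


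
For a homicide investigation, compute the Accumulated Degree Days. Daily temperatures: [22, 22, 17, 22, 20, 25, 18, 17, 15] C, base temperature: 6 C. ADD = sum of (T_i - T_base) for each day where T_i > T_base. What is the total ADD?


Computing ADD day by day:
Day 1: max(0, 22 - 6) = 16
Day 2: max(0, 22 - 6) = 16
Day 3: max(0, 17 - 6) = 11
Day 4: max(0, 22 - 6) = 16
Day 5: max(0, 20 - 6) = 14
Day 6: max(0, 25 - 6) = 19
Day 7: max(0, 18 - 6) = 12
Day 8: max(0, 17 - 6) = 11
Day 9: max(0, 15 - 6) = 9
Total ADD = 124

124


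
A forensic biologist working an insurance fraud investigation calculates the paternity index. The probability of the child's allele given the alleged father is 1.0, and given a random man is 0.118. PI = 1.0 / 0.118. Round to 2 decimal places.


Paternity Index calculation:
PI = P(allele|father) / P(allele|random)
PI = 1.0 / 0.118
PI = 8.47

8.47


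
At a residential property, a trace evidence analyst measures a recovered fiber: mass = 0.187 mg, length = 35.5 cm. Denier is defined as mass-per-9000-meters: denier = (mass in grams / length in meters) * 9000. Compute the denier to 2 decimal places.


Denier calculation:
Mass in grams = 0.187 mg / 1000 = 0.000187 g
Length in meters = 35.5 cm / 100 = 0.355 m
Linear density = mass / length = 0.000187 / 0.355 = 0.00052676 g/m
Denier = (g/m) * 9000 = 0.00052676 * 9000 = 4.74

4.74


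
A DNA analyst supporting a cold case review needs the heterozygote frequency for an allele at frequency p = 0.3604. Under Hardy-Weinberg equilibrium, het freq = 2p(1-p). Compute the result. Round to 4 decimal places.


Hardy-Weinberg heterozygote frequency:
q = 1 - p = 1 - 0.3604 = 0.6396
2pq = 2 * 0.3604 * 0.6396 = 0.4610

0.4610


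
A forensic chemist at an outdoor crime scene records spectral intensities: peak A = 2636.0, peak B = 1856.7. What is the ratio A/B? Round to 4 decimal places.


Spectral peak ratio:
Peak A = 2636.0 counts
Peak B = 1856.7 counts
Ratio = 2636.0 / 1856.7 = 1.4197

1.4197


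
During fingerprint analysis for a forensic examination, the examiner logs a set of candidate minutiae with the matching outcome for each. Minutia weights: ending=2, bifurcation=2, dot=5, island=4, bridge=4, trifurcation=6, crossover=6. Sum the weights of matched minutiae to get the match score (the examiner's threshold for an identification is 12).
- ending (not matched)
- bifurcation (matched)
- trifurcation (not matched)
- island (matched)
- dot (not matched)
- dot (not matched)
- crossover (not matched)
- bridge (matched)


Weighted minutiae match score:
  ending: not matched, +0
  bifurcation: matched, +2 (running total 2)
  trifurcation: not matched, +0
  island: matched, +4 (running total 6)
  dot: not matched, +0
  dot: not matched, +0
  crossover: not matched, +0
  bridge: matched, +4 (running total 10)
Total score = 10
Threshold = 12; verdict = inconclusive

10


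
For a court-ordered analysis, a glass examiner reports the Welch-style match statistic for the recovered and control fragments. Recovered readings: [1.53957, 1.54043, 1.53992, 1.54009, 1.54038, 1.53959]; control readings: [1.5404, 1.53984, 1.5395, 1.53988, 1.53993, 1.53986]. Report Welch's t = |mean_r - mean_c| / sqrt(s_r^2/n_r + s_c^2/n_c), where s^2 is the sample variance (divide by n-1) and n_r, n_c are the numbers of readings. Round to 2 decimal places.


Welch's t-criterion for glass RI comparison:
Recovered mean = sum / n_r = 9.23998 / 6 = 1.5399967
Control mean = sum / n_c = 9.23941 / 6 = 1.5399017
Recovered sample variance s_r^2 = 1.39347e-07
Control sample variance s_c^2 = 8.32967e-08
Welch SE (unpooled) = sqrt(s_r^2/n_r + s_c^2/n_c) = sqrt(2.32244e-08 + 1.38828e-08) = sqrt(3.71072e-08) = 0.000192632
|mean_r - mean_c| = 9.5e-05
t = 9.5e-05 / 0.000192632 = 0.49

0.49


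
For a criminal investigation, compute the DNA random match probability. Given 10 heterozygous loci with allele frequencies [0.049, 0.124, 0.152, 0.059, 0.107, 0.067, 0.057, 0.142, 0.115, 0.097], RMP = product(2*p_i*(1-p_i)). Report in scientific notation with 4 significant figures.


Computing RMP for 10 loci:
Locus 1: 2 * 0.049 * 0.951 = 0.093198
Locus 2: 2 * 0.124 * 0.876 = 0.217248
Locus 3: 2 * 0.152 * 0.848 = 0.257792
Locus 4: 2 * 0.059 * 0.941 = 0.111038
Locus 5: 2 * 0.107 * 0.893 = 0.191102
Locus 6: 2 * 0.067 * 0.933 = 0.125022
Locus 7: 2 * 0.057 * 0.943 = 0.107502
Locus 8: 2 * 0.142 * 0.858 = 0.243672
Locus 9: 2 * 0.115 * 0.885 = 0.20355
Locus 10: 2 * 0.097 * 0.903 = 0.175182
RMP = 1.293e-08

1.293e-08


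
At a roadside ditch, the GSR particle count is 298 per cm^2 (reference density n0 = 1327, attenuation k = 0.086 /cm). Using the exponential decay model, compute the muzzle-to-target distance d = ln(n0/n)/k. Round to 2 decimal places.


GSR distance calculation:
n0/n = 1327 / 298 = 4.45302
ln(n0/n) = 1.493583
d = 1.493583 / 0.086 = 17.37 cm

17.37


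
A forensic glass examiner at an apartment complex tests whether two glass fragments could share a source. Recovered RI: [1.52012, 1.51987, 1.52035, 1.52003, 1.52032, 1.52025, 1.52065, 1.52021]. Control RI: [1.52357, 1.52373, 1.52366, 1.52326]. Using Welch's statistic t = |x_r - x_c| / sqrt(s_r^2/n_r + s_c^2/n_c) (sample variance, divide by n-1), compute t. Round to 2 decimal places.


Welch's t-criterion for glass RI comparison:
Recovered mean = sum / n_r = 12.1618 / 8 = 1.520225
Control mean = sum / n_c = 6.09422 / 4 = 1.523555
Recovered sample variance s_r^2 = 5.44571e-08
Control sample variance s_c^2 = 4.29667e-08
Welch SE (unpooled) = sqrt(s_r^2/n_r + s_c^2/n_c) = sqrt(6.80714e-09 + 1.07417e-08) = sqrt(1.75488e-08) = 0.000132472
|mean_r - mean_c| = 0.00333
t = 0.00333 / 0.000132472 = 25.14

25.14


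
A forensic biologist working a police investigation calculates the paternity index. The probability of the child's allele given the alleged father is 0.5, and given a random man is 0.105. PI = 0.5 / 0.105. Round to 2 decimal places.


Paternity Index calculation:
PI = P(allele|father) / P(allele|random)
PI = 0.5 / 0.105
PI = 4.76

4.76


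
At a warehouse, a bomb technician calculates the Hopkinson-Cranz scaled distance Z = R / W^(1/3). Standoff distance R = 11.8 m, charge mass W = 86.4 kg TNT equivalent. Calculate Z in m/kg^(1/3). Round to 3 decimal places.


Scaled distance calculation:
W^(1/3) = 86.4^(1/3) = 4.420838
Z = R / W^(1/3) = 11.8 / 4.420838
Z = 2.669 m/kg^(1/3)

2.669


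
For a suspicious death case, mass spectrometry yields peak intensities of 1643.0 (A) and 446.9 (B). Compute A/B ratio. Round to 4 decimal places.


Spectral peak ratio:
Peak A = 1643.0 counts
Peak B = 446.9 counts
Ratio = 1643.0 / 446.9 = 3.6764

3.6764


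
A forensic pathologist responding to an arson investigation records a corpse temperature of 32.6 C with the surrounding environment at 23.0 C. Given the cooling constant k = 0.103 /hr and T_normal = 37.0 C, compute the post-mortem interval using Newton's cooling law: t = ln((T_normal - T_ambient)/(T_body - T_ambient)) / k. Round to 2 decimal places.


Using Newton's law of cooling:
t = ln((T_normal - T_ambient) / (T_body - T_ambient)) / k
T_normal - T_ambient = 14.0
T_body - T_ambient = 9.6
Ratio = 1.458333
ln(ratio) = 0.377294
t = 0.377294 / 0.103 = 3.66 hours

3.66


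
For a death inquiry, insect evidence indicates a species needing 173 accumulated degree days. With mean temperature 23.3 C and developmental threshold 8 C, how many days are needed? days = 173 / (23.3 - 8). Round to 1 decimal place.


Insect development time:
Effective temperature = avg_temp - T_base = 23.3 - 8 = 15.3 C
Days = ADD / effective_temp = 173 / 15.3 = 11.3 days

11.3


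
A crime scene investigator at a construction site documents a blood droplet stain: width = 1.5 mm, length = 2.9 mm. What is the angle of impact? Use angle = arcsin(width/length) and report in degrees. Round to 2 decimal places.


Blood spatter impact angle calculation:
width / length = 1.5 / 2.9 = 0.517241
angle = arcsin(0.517241)
angle = 31.15 degrees

31.15


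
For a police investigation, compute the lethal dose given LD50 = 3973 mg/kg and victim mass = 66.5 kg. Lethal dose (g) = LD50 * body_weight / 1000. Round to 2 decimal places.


Lethal dose calculation:
Lethal dose = LD50 * body_weight / 1000
= 3973 * 66.5 / 1000
= 264204.5 / 1000
= 264.20 g

264.20


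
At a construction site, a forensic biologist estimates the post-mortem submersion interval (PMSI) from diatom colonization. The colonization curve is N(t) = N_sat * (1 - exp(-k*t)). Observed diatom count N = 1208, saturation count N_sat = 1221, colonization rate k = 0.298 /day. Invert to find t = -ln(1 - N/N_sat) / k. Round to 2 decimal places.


PMSI from diatom colonization curve:
N / N_sat = 1208 / 1221 = 0.989353
1 - N/N_sat = 0.010647
ln(1 - N/N_sat) = -4.542477
t = -ln(1 - N/N_sat) / k = -(-4.542477) / 0.298 = 15.24 days

15.24


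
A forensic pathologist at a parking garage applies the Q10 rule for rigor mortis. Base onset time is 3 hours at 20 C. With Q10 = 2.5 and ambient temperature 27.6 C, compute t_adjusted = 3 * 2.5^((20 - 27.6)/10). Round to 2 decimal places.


Rigor mortis time adjustment:
Exponent = (T_ref - T_actual) / 10 = (20 - 27.6) / 10 = -0.76
Q10 factor = 2.5^-0.76 = 0.49839
t_adjusted = 3 * 0.49839 = 1.50 hours

1.50


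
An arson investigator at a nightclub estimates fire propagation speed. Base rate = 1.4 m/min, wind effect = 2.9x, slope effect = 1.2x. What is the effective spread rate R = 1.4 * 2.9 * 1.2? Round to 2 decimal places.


Fire spread rate calculation:
R = R0 * wind_factor * slope_factor
= 1.4 * 2.9 * 1.2
= 4.06 * 1.2
= 4.87 m/min

4.87


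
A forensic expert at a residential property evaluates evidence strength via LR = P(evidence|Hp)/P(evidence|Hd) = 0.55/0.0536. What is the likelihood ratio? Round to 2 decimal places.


Likelihood ratio calculation:
LR = P(E|Hp) / P(E|Hd)
LR = 0.55 / 0.0536
LR = 10.26

10.26


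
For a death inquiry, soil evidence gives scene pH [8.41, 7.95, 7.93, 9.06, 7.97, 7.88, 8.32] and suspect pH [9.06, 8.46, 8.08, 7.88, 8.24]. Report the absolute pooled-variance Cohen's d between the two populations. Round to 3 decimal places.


Pooled-variance Cohen's d for soil pH comparison:
Scene mean = 57.52 / 7 = 8.217143
Suspect mean = 41.72 / 5 = 8.344
Scene sample variance s_s^2 = 0.181124
Suspect sample variance s_c^2 = 0.20548
Pooled variance = ((n_s-1)*s_s^2 + (n_c-1)*s_c^2) / (n_s + n_c - 2) = 0.190866
Pooled SD = sqrt(0.190866) = 0.436882
Mean difference = -0.126857
|d| = |-0.126857| / 0.436882 = 0.290

0.290


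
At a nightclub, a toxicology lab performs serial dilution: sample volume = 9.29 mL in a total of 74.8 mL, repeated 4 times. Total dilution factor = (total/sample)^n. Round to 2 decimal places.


Dilution factor calculation:
Single dilution = V_total / V_sample = 74.8 / 9.29 ≈ 8.051668
Number of dilutions = 4
Total DF = (74.8 / 9.29)^4 (full precision, rounded at the end) = 4202.85

4202.85


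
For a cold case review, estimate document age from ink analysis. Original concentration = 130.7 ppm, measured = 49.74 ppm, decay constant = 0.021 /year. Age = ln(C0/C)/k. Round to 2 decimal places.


Document age estimation:
C0/C = 130.7 / 49.74 = 2.627664
ln(C0/C) = 0.966095
t = 0.966095 / 0.021 = 46.00 years

46.00


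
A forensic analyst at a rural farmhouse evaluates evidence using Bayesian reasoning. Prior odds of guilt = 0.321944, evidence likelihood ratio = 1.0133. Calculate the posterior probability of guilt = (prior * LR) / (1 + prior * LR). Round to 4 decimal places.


Bayesian evidence evaluation:
Posterior odds = prior_odds * LR = 0.321944 * 1.0133 = 0.3262259
Posterior probability = posterior_odds / (1 + posterior_odds)
= 0.3262259 / (1 + 0.3262259)
= 0.3262259 / 1.3262259
= 0.2460

0.2460


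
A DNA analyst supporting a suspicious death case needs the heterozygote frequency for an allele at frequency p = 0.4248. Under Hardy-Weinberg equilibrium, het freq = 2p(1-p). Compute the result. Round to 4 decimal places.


Hardy-Weinberg heterozygote frequency:
q = 1 - p = 1 - 0.4248 = 0.5752
2pq = 2 * 0.4248 * 0.5752 = 0.4887

0.4887


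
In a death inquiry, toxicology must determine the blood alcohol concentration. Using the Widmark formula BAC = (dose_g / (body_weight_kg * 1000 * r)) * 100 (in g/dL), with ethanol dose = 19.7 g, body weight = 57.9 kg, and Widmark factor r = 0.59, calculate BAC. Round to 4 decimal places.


Applying the Widmark formula:
BAC = (dose_g / (body_wt * 1000 * r)) * 100
Denominator = 57.9 * 1000 * 0.59 = 34161
BAC = (19.7 / 34161) * 100
BAC = 0.0577 g/dL

0.0577


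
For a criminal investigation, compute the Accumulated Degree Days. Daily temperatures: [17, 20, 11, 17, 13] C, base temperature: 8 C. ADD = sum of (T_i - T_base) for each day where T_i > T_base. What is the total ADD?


Computing ADD day by day:
Day 1: max(0, 17 - 8) = 9
Day 2: max(0, 20 - 8) = 12
Day 3: max(0, 11 - 8) = 3
Day 4: max(0, 17 - 8) = 9
Day 5: max(0, 13 - 8) = 5
Total ADD = 38

38


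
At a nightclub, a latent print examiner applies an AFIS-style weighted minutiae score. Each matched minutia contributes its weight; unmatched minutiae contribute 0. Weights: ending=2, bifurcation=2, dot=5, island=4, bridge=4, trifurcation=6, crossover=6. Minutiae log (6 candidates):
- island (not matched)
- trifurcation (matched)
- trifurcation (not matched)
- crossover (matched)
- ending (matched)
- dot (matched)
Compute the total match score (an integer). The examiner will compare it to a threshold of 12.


Weighted minutiae match score:
  island: not matched, +0
  trifurcation: matched, +6 (running total 6)
  trifurcation: not matched, +0
  crossover: matched, +6 (running total 12)
  ending: matched, +2 (running total 14)
  dot: matched, +5 (running total 19)
Total score = 19
Threshold = 12; verdict = identification

19


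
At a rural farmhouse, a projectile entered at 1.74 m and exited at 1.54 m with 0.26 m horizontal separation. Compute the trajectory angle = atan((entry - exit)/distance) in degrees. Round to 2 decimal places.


Bullet trajectory angle:
Height difference = 1.74 - 1.54 = 0.2 m
angle = atan(0.2 / 0.26)
angle = atan(0.769231)
angle = 37.57 degrees

37.57


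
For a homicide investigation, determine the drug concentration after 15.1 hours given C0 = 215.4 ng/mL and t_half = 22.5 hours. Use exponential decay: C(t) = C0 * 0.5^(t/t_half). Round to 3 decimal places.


Drug concentration decay:
Number of half-lives = t / t_half = 15.1 / 22.5 = 0.671111
Decay factor = 0.5^0.671111 = 0.62802287
C(t) = 215.4 * 0.62802287 = 135.276 ng/mL

135.276


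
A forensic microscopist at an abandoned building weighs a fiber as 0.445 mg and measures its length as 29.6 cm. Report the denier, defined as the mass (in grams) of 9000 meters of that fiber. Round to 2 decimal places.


Denier calculation:
Mass in grams = 0.445 mg / 1000 = 0.000445 g
Length in meters = 29.6 cm / 100 = 0.296 m
Linear density = mass / length = 0.000445 / 0.296 = 0.00150338 g/m
Denier = (g/m) * 9000 = 0.00150338 * 9000 = 13.53

13.53


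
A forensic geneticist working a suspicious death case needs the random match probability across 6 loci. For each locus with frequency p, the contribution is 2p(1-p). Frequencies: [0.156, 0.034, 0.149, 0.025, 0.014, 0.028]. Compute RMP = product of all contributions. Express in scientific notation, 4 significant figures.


Computing RMP for 6 loci:
Locus 1: 2 * 0.156 * 0.844 = 0.263328
Locus 2: 2 * 0.034 * 0.966 = 0.065688
Locus 3: 2 * 0.149 * 0.851 = 0.253598
Locus 4: 2 * 0.025 * 0.975 = 0.04875
Locus 5: 2 * 0.014 * 0.986 = 0.027608
Locus 6: 2 * 0.028 * 0.972 = 0.054432
RMP = 3.214e-07

3.214e-07


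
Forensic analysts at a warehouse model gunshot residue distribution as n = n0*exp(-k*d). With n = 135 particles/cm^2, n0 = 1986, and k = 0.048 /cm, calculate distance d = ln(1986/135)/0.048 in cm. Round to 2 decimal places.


GSR distance calculation:
n0/n = 1986 / 135 = 14.711111
ln(n0/n) = 2.688603
d = 2.688603 / 0.048 = 56.01 cm

56.01


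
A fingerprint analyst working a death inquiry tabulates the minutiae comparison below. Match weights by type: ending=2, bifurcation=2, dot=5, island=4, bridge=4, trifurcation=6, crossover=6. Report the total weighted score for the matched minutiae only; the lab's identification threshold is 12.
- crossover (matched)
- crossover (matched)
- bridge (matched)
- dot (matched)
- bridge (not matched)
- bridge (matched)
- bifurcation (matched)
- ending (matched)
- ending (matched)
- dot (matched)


Weighted minutiae match score:
  crossover: matched, +6 (running total 6)
  crossover: matched, +6 (running total 12)
  bridge: matched, +4 (running total 16)
  dot: matched, +5 (running total 21)
  bridge: not matched, +0
  bridge: matched, +4 (running total 25)
  bifurcation: matched, +2 (running total 27)
  ending: matched, +2 (running total 29)
  ending: matched, +2 (running total 31)
  dot: matched, +5 (running total 36)
Total score = 36
Threshold = 12; verdict = identification

36


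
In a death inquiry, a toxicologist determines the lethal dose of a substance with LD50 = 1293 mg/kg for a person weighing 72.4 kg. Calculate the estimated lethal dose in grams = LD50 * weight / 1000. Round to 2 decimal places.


Lethal dose calculation:
Lethal dose = LD50 * body_weight / 1000
= 1293 * 72.4 / 1000
= 93613.2 / 1000
= 93.61 g

93.61


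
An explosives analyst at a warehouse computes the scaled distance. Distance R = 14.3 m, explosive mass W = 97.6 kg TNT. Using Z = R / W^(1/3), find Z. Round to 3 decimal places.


Scaled distance calculation:
W^(1/3) = 97.6^(1/3) = 4.604155
Z = R / W^(1/3) = 14.3 / 4.604155
Z = 3.106 m/kg^(1/3)

3.106


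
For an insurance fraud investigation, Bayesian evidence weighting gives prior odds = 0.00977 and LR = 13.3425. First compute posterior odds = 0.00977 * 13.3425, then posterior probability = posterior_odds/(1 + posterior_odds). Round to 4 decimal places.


Bayesian evidence evaluation:
Posterior odds = prior_odds * LR = 0.00977 * 13.3425 = 0.1303562
Posterior probability = posterior_odds / (1 + posterior_odds)
= 0.1303562 / (1 + 0.1303562)
= 0.1303562 / 1.1303562
= 0.1153

0.1153


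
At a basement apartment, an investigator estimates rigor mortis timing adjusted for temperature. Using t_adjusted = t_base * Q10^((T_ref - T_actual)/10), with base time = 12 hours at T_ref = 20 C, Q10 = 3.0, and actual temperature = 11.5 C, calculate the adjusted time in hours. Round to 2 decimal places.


Rigor mortis time adjustment:
Exponent = (T_ref - T_actual) / 10 = (20 - 11.5) / 10 = 0.85
Q10 factor = 3.0^0.85 = 2.54421
t_adjusted = 12 * 2.54421 = 30.53 hours

30.53


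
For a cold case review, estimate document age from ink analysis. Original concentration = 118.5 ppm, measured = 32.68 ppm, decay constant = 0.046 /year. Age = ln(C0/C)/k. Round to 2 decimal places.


Document age estimation:
C0/C = 118.5 / 32.68 = 3.626071
ln(C0/C) = 1.28815
t = 1.28815 / 0.046 = 28.00 years

28.00


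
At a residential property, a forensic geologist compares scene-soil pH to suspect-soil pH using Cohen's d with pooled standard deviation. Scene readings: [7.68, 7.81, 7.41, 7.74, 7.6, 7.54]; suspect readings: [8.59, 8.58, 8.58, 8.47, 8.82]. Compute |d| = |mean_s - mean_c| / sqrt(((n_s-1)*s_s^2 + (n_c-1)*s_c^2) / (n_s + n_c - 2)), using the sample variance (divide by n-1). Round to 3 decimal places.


Pooled-variance Cohen's d for soil pH comparison:
Scene mean = 45.78 / 6 = 7.63
Suspect mean = 43.04 / 5 = 8.608
Scene sample variance s_s^2 = 0.02088
Suspect sample variance s_c^2 = 0.01647
Pooled variance = ((n_s-1)*s_s^2 + (n_c-1)*s_c^2) / (n_s + n_c - 2) = 0.01892
Pooled SD = sqrt(0.01892) = 0.13755
Mean difference = -0.978
|d| = |-0.978| / 0.13755 = 7.110

7.110


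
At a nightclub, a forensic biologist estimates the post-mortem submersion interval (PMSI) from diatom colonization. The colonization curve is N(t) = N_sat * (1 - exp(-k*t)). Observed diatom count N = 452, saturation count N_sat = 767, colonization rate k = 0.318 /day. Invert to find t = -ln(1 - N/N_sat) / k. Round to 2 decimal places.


PMSI from diatom colonization curve:
N / N_sat = 452 / 767 = 0.589309
1 - N/N_sat = 0.410691
ln(1 - N/N_sat) = -0.889914
t = -ln(1 - N/N_sat) / k = -(-0.889914) / 0.318 = 2.80 days

2.80


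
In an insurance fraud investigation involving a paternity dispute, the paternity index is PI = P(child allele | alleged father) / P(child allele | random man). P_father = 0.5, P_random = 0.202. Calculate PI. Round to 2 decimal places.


Paternity Index calculation:
PI = P(allele|father) / P(allele|random)
PI = 0.5 / 0.202
PI = 2.48

2.48


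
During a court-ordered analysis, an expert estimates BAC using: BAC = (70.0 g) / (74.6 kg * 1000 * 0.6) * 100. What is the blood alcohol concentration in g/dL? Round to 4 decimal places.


Applying the Widmark formula:
BAC = (dose_g / (body_wt * 1000 * r)) * 100
Denominator = 74.6 * 1000 * 0.6 = 44760
BAC = (70.0 / 44760) * 100
BAC = 0.1564 g/dL

0.1564


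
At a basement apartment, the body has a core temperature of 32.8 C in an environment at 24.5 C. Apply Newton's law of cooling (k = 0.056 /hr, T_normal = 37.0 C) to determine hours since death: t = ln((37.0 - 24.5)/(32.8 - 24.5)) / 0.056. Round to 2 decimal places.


Using Newton's law of cooling:
t = ln((T_normal - T_ambient) / (T_body - T_ambient)) / k
T_normal - T_ambient = 12.5
T_body - T_ambient = 8.3
Ratio = 1.506024
ln(ratio) = 0.409473
t = 0.409473 / 0.056 = 7.31 hours

7.31


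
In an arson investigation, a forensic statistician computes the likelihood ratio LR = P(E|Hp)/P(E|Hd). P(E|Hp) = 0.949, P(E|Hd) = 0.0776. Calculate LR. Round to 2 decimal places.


Likelihood ratio calculation:
LR = P(E|Hp) / P(E|Hd)
LR = 0.949 / 0.0776
LR = 12.23

12.23


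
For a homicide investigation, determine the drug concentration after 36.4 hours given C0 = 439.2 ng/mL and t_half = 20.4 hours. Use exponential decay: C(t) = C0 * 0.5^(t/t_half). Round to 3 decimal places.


Drug concentration decay:
Number of half-lives = t / t_half = 36.4 / 20.4 = 1.784314
Decay factor = 0.5^1.784314 = 0.29031399
C(t) = 439.2 * 0.29031399 = 127.506 ng/mL

127.506


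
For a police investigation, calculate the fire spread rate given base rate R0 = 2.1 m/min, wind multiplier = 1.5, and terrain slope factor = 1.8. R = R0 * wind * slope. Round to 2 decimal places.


Fire spread rate calculation:
R = R0 * wind_factor * slope_factor
= 2.1 * 1.5 * 1.8
= 3.15 * 1.8
= 5.67 m/min

5.67


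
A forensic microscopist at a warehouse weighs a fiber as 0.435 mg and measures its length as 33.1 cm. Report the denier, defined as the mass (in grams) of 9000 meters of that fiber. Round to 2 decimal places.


Denier calculation:
Mass in grams = 0.435 mg / 1000 = 0.000435 g
Length in meters = 33.1 cm / 100 = 0.331 m
Linear density = mass / length = 0.000435 / 0.331 = 0.0013142 g/m
Denier = (g/m) * 9000 = 0.0013142 * 9000 = 11.83

11.83


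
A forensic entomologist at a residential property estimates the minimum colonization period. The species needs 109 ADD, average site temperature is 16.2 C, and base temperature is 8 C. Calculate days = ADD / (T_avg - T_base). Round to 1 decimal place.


Insect development time:
Effective temperature = avg_temp - T_base = 16.2 - 8 = 8.2 C
Days = ADD / effective_temp = 109 / 8.2 = 13.3 days

13.3


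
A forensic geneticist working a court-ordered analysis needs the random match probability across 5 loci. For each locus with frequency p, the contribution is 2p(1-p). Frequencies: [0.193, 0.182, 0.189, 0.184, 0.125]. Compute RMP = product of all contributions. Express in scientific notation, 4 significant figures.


Computing RMP for 5 loci:
Locus 1: 2 * 0.193 * 0.807 = 0.311502
Locus 2: 2 * 0.182 * 0.818 = 0.297752
Locus 3: 2 * 0.189 * 0.811 = 0.306558
Locus 4: 2 * 0.184 * 0.816 = 0.300288
Locus 5: 2 * 0.125 * 0.875 = 0.21875
RMP = 1.868e-03

1.868e-03


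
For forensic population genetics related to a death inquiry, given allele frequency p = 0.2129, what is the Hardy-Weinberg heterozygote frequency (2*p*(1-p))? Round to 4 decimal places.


Hardy-Weinberg heterozygote frequency:
q = 1 - p = 1 - 0.2129 = 0.7871
2pq = 2 * 0.2129 * 0.7871 = 0.3351

0.3351


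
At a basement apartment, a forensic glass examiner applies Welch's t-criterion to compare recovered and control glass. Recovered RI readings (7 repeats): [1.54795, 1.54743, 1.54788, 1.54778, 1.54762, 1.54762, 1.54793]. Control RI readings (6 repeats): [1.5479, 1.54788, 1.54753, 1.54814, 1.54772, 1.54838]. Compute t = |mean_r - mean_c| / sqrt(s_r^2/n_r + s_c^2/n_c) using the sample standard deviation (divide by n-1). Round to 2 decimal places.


Welch's t-criterion for glass RI comparison:
Recovered mean = sum / n_r = 10.83421 / 7 = 1.5477443
Control mean = sum / n_c = 9.28755 / 6 = 1.547925
Recovered sample variance s_r^2 = 3.76952e-08
Control sample variance s_c^2 = 9.079e-08
Welch SE (unpooled) = sqrt(s_r^2/n_r + s_c^2/n_c) = sqrt(5.38503e-09 + 1.51317e-08) = sqrt(2.05167e-08) = 0.000143237
|mean_r - mean_c| = 0.000180714
t = 0.000180714 / 0.000143237 = 1.26

1.26


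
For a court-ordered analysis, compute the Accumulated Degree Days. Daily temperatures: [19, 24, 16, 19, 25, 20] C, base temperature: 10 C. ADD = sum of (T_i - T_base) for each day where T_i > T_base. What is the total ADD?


Computing ADD day by day:
Day 1: max(0, 19 - 10) = 9
Day 2: max(0, 24 - 10) = 14
Day 3: max(0, 16 - 10) = 6
Day 4: max(0, 19 - 10) = 9
Day 5: max(0, 25 - 10) = 15
Day 6: max(0, 20 - 10) = 10
Total ADD = 63

63


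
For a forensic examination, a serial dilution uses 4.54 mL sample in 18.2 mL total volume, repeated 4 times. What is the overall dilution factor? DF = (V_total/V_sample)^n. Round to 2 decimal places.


Dilution factor calculation:
Single dilution = V_total / V_sample = 18.2 / 4.54 ≈ 4.008811
Number of dilutions = 4
Total DF = (18.2 / 4.54)^4 (full precision, rounded at the end) = 258.26

258.26


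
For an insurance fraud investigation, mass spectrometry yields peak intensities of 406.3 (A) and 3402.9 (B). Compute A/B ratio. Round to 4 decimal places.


Spectral peak ratio:
Peak A = 406.3 counts
Peak B = 3402.9 counts
Ratio = 406.3 / 3402.9 = 0.1194

0.1194
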